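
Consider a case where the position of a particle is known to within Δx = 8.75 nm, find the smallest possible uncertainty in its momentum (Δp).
6.026 × 10^-27 kg·m/s

Using the Heisenberg uncertainty principle:
ΔxΔp ≥ ℏ/2

The minimum uncertainty in momentum is:
Δp_min = ℏ/(2Δx)
Δp_min = (1.055e-34 J·s) / (2 × 8.750e-09 m)
Δp_min = 6.026e-27 kg·m/s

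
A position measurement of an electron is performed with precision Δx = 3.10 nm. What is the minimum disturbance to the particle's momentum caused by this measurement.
1.701 × 10^-26 kg·m/s

The uncertainty principle implies that measuring position disturbs momentum:
ΔxΔp ≥ ℏ/2

When we measure position with precision Δx, we necessarily introduce a momentum uncertainty:
Δp ≥ ℏ/(2Δx)
Δp_min = (1.055e-34 J·s) / (2 × 3.100e-09 m)
Δp_min = 1.701e-26 kg·m/s

The more precisely we measure position, the greater the momentum disturbance.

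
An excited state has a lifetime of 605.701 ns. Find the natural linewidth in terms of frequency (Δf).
131.381 kHz

Using the energy-time uncertainty principle and E = hf:
ΔEΔt ≥ ℏ/2
hΔf·Δt ≥ ℏ/2

The minimum frequency uncertainty is:
Δf = ℏ/(2hτ) = 1/(4πτ)
Δf = 1/(4π × 6.057e-07 s)
Δf = 1.314e+05 Hz = 131.381 kHz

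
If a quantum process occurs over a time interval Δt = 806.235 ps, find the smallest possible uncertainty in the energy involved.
408.201 neV

Using the energy-time uncertainty principle:
ΔEΔt ≥ ℏ/2

The minimum uncertainty in energy is:
ΔE_min = ℏ/(2Δt)
ΔE_min = (1.055e-34 J·s) / (2 × 8.062e-10 s)
ΔE_min = 6.540e-26 J = 408.201 neV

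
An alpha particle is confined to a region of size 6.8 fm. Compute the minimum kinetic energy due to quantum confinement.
28.240 keV

Using the uncertainty principle:

1. Position uncertainty: Δx ≈ 6.800e-15 m
2. Minimum momentum uncertainty: Δp = ℏ/(2Δx) = 7.754e-21 kg·m/s
3. Minimum kinetic energy:
   KE = (Δp)²/(2m) = (7.754e-21)²/(2 × 6.645e-27 kg)
   KE = 4.525e-15 J = 28.240 keV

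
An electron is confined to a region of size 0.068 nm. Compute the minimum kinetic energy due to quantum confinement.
2.060 eV

Using the uncertainty principle:

1. Position uncertainty: Δx ≈ 6.800e-11 m
2. Minimum momentum uncertainty: Δp = ℏ/(2Δx) = 7.754e-25 kg·m/s
3. Minimum kinetic energy:
   KE = (Δp)²/(2m) = (7.754e-25)²/(2 × 9.109e-31 kg)
   KE = 3.300e-19 J = 2.060 eV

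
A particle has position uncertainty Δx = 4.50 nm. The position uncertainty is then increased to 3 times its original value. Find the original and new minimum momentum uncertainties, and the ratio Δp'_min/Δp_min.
Original Δp_min = 1.172 × 10^-26 kg·m/s; new Δp'_min = 3.906 × 10^-27 kg·m/s; ratio Δp'_min/Δp_min = 1/3.

From the uncertainty principle ΔxΔp ≥ ℏ/2, the minimum momentum uncertainty is Δp_min = ℏ/(2Δx).

Original (Δx = 4.50 nm = 4.500e-09 m):
Δp_min = (1.055e-34 J·s)/(2 × 4.500e-09 m) = 1.172e-26 kg·m/s

When Δx → 3Δx:
Δp'_min = ℏ/(2 × 3Δx) = (1/3) × ℏ/(2Δx) = (1/3) × Δp_min
Δp'_min = 1/3 × 1.172e-26 kg·m/s = 3.906e-27 kg·m/s

Since Δp_min ∝ 1/Δx, when Δx is increased to 3 times its original value, Δp_min decreases to 1/3 of its original value.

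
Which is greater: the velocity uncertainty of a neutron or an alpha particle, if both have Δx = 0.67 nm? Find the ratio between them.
The neutron has the larger minimum velocity uncertainty, by a ratio of 4.0.

For both particles, Δp_min = ℏ/(2Δx) = 7.870e-26 kg·m/s (same for both).

The velocity uncertainty is Δv = Δp/m:
- neutron: Δv = 7.870e-26 / 1.675e-27 = 4.699e+01 m/s = 46.987 m/s
- alpha particle: Δv = 7.870e-26 / 6.645e-27 = 1.184e+01 m/s = 11.844 m/s

Ratio: 4.699e+01 / 1.184e+01 = 4.0

The lighter particle has larger velocity uncertainty because Δv ∝ 1/m.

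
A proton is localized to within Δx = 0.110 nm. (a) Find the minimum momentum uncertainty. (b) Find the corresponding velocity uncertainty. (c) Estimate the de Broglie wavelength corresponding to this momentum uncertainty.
(a) Δp_min = 4.794 × 10^-25 kg·m/s
(b) Δv_min = 286.586 m/s
(c) λ_dB = 1.382 nm

Step-by-step:

(a) From the uncertainty principle:
Δp_min = ℏ/(2Δx) = (1.055e-34 J·s)/(2 × 1.100e-10 m) = 4.794e-25 kg·m/s

(b) The velocity uncertainty:
Δv = Δp/m = (4.794e-25 kg·m/s)/(1.673e-27 kg) = 2.866e+02 m/s = 286.586 m/s

(c) The de Broglie wavelength for this momentum:
λ = h/p = (6.626e-34 J·s)/(4.794e-25 kg·m/s) = 1.382e-09 m = 1.382 nm

Note: The de Broglie wavelength is comparable to the localization size, as expected from wave-particle duality.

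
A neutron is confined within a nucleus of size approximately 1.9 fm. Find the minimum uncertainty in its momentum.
2.775 × 10^-20 kg·m/s

Using the Heisenberg uncertainty principle:
ΔxΔp ≥ ℏ/2

With Δx ≈ L = 1.900e-15 m (the confinement size):
Δp_min = ℏ/(2Δx)
Δp_min = (1.055e-34 J·s) / (2 × 1.900e-15 m)
Δp_min = 2.775e-20 kg·m/s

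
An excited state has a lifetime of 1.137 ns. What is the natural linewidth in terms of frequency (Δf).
69.989 MHz

Using the energy-time uncertainty principle and E = hf:
ΔEΔt ≥ ℏ/2
hΔf·Δt ≥ ℏ/2

The minimum frequency uncertainty is:
Δf = ℏ/(2hτ) = 1/(4πτ)
Δf = 1/(4π × 1.137e-09 s)
Δf = 6.999e+07 Hz = 69.989 MHz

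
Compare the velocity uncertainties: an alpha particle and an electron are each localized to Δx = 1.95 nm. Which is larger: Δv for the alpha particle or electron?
The electron has the larger minimum velocity uncertainty, by a ratio of 7294.3.

For both particles, Δp_min = ℏ/(2Δx) = 2.704e-26 kg·m/s (same for both).

The velocity uncertainty is Δv = Δp/m:
- alpha particle: Δv = 2.704e-26 / 6.645e-27 = 4.069e+00 m/s = 4.069 m/s
- electron: Δv = 2.704e-26 / 9.109e-31 = 2.968e+04 m/s = 29.684 km/s

Ratio: 2.968e+04 / 4.069e+00 = 7294.3

The lighter particle has larger velocity uncertainty because Δv ∝ 1/m.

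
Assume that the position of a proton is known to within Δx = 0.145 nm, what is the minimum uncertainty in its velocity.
217.410 m/s

Using the Heisenberg uncertainty principle and Δp = mΔv:
ΔxΔp ≥ ℏ/2
Δx(mΔv) ≥ ℏ/2

The minimum uncertainty in velocity is:
Δv_min = ℏ/(2mΔx)
Δv_min = (1.055e-34 J·s) / (2 × 1.673e-27 kg × 1.450e-10 m)
Δv_min = 2.174e+02 m/s = 217.410 m/s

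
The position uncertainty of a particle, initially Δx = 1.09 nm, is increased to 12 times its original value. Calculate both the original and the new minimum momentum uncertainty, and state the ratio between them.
Original Δp_min = 4.837 × 10^-26 kg·m/s; new Δp'_min = 4.031 × 10^-27 kg·m/s; ratio Δp'_min/Δp_min = 1/12.

From the uncertainty principle ΔxΔp ≥ ℏ/2, the minimum momentum uncertainty is Δp_min = ℏ/(2Δx).

Original (Δx = 1.09 nm = 1.090e-09 m):
Δp_min = (1.055e-34 J·s)/(2 × 1.090e-09 m) = 4.837e-26 kg·m/s

When Δx → 12Δx:
Δp'_min = ℏ/(2 × 12Δx) = (1/12) × ℏ/(2Δx) = (1/12) × Δp_min
Δp'_min = 1/12 × 4.837e-26 kg·m/s = 4.031e-27 kg·m/s

Since Δp_min ∝ 1/Δx, when Δx is increased to 12 times its original value, Δp_min decreases to 1/12 of its original value.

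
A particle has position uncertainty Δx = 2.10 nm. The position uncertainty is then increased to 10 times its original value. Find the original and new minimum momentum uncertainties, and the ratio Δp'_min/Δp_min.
Original Δp_min = 2.511 × 10^-26 kg·m/s; new Δp'_min = 2.511 × 10^-27 kg·m/s; ratio Δp'_min/Δp_min = 1/10.

From the uncertainty principle ΔxΔp ≥ ℏ/2, the minimum momentum uncertainty is Δp_min = ℏ/(2Δx).

Original (Δx = 2.10 nm = 2.100e-09 m):
Δp_min = (1.055e-34 J·s)/(2 × 2.100e-09 m) = 2.511e-26 kg·m/s

When Δx → 10Δx:
Δp'_min = ℏ/(2 × 10Δx) = (1/10) × ℏ/(2Δx) = (1/10) × Δp_min
Δp'_min = 1/10 × 2.511e-26 kg·m/s = 2.511e-27 kg·m/s

Since Δp_min ∝ 1/Δx, when Δx is increased to 10 times its original value, Δp_min decreases to 1/10 of its original value.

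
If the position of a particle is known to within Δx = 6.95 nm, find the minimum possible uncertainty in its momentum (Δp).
7.587 × 10^-27 kg·m/s

Using the Heisenberg uncertainty principle:
ΔxΔp ≥ ℏ/2

The minimum uncertainty in momentum is:
Δp_min = ℏ/(2Δx)
Δp_min = (1.055e-34 J·s) / (2 × 6.950e-09 m)
Δp_min = 7.587e-27 kg·m/s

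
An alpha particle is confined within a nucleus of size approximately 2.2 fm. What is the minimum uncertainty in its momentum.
2.397 × 10^-20 kg·m/s

Using the Heisenberg uncertainty principle:
ΔxΔp ≥ ℏ/2

With Δx ≈ L = 2.200e-15 m (the confinement size):
Δp_min = ℏ/(2Δx)
Δp_min = (1.055e-34 J·s) / (2 × 2.200e-15 m)
Δp_min = 2.397e-20 kg·m/s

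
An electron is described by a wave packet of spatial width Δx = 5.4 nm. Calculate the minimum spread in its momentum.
9.765 × 10^-27 kg·m/s

For a wave packet, the spatial width Δx and momentum spread Δp are related by the uncertainty principle:
ΔxΔp ≥ ℏ/2

The minimum momentum spread is:
Δp_min = ℏ/(2Δx)
Δp_min = (1.055e-34 J·s) / (2 × 5.400e-09 m)
Δp_min = 9.765e-27 kg·m/s

A wave packet cannot have both a well-defined position and well-defined momentum.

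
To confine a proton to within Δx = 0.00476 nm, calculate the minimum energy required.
228.950 meV

Localizing a particle requires giving it sufficient momentum uncertainty:

1. From uncertainty principle: Δp ≥ ℏ/(2Δx)
   Δp_min = (1.055e-34 J·s) / (2 × 4.760e-12 m)
   Δp_min = 1.108e-23 kg·m/s

2. This momentum uncertainty corresponds to kinetic energy:
   KE ≈ (Δp)²/(2m) = (1.108e-23)²/(2 × 1.673e-27 kg)
   KE = 3.668e-20 J = 228.950 meV

Tighter localization requires more energy.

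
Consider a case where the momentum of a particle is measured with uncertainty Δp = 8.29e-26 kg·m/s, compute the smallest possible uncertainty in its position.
636.051 pm

Using the Heisenberg uncertainty principle:
ΔxΔp ≥ ℏ/2

The minimum uncertainty in position is:
Δx_min = ℏ/(2Δp)
Δx_min = (1.055e-34 J·s) / (2 × 8.290e-26 kg·m/s)
Δx_min = 6.361e-10 m = 636.051 pm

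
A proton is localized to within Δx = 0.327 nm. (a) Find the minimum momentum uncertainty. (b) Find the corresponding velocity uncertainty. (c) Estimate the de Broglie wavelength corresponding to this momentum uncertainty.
(a) Δp_min = 1.612 × 10^-25 kg·m/s
(b) Δv_min = 96.405 m/s
(c) λ_dB = 4.109 nm

Step-by-step:

(a) From the uncertainty principle:
Δp_min = ℏ/(2Δx) = (1.055e-34 J·s)/(2 × 3.270e-10 m) = 1.612e-25 kg·m/s

(b) The velocity uncertainty:
Δv = Δp/m = (1.612e-25 kg·m/s)/(1.673e-27 kg) = 9.641e+01 m/s = 96.405 m/s

(c) The de Broglie wavelength for this momentum:
λ = h/p = (6.626e-34 J·s)/(1.612e-25 kg·m/s) = 4.109e-09 m = 4.109 nm

Note: The de Broglie wavelength is comparable to the localization size, as expected from wave-particle duality.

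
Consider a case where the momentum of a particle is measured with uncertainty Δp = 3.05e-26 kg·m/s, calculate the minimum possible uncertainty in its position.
1.729 nm

Using the Heisenberg uncertainty principle:
ΔxΔp ≥ ℏ/2

The minimum uncertainty in position is:
Δx_min = ℏ/(2Δp)
Δx_min = (1.055e-34 J·s) / (2 × 3.050e-26 kg·m/s)
Δx_min = 1.729e-09 m = 1.729 nm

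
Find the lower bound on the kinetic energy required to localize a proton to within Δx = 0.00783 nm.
84.612 meV

Localizing a particle requires giving it sufficient momentum uncertainty:

1. From uncertainty principle: Δp ≥ ℏ/(2Δx)
   Δp_min = (1.055e-34 J·s) / (2 × 7.830e-12 m)
   Δp_min = 6.734e-24 kg·m/s

2. This momentum uncertainty corresponds to kinetic energy:
   KE ≈ (Δp)²/(2m) = (6.734e-24)²/(2 × 1.673e-27 kg)
   KE = 1.356e-20 J = 84.612 meV

Tighter localization requires more energy.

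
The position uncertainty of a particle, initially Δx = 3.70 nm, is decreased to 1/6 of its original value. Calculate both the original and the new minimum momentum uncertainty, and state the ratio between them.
Original Δp_min = 1.425 × 10^-26 kg·m/s; new Δp'_min = 8.551 × 10^-26 kg·m/s; ratio Δp'_min/Δp_min = 6.

From the uncertainty principle ΔxΔp ≥ ℏ/2, the minimum momentum uncertainty is Δp_min = ℏ/(2Δx).

Original (Δx = 3.70 nm = 3.700e-09 m):
Δp_min = (1.055e-34 J·s)/(2 × 3.700e-09 m) = 1.425e-26 kg·m/s

When Δx → (1/6)Δx:
Δp'_min = ℏ/(2 × (1/6)Δx) = 6 × ℏ/(2Δx) = 6 × Δp_min
Δp'_min = 6 × 1.425e-26 kg·m/s = 8.551e-26 kg·m/s

Since Δp_min ∝ 1/Δx, when Δx is decreased to 1/6 of its original value, Δp_min increases to 6 times its original value.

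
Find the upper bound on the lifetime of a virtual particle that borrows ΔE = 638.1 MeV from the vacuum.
5.158 × 10^-25 s

Using the energy-time uncertainty principle:
ΔEΔt ≥ ℏ/2

For a virtual particle borrowing energy ΔE, the maximum lifetime is:
Δt_max = ℏ/(2ΔE)

Converting energy:
ΔE = 638.1 MeV = 1.022e-10 J

Δt_max = (1.055e-34 J·s) / (2 × 1.022e-10 J)
Δt_max = 5.158e-25 s = 5.158 × 10^-25 s

Virtual particles with higher borrowed energy exist for shorter times.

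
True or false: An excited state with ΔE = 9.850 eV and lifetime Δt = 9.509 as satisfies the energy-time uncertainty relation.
No, it violates the uncertainty relation.

Calculate the product ΔEΔt:
ΔE = 9.850 eV = 1.578e-18 J
ΔEΔt = (1.578e-18 J) × (9.509e-18 s)
ΔEΔt = 1.501e-35 J·s

Compare to the minimum allowed value ℏ/2:
ℏ/2 = 5.273e-35 J·s

Since ΔEΔt = 1.501e-35 J·s < 5.273e-35 J·s = ℏ/2,
this violates the uncertainty relation.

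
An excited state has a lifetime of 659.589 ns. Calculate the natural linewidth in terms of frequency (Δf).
120.647 kHz

Using the energy-time uncertainty principle and E = hf:
ΔEΔt ≥ ℏ/2
hΔf·Δt ≥ ℏ/2

The minimum frequency uncertainty is:
Δf = ℏ/(2hτ) = 1/(4πτ)
Δf = 1/(4π × 6.596e-07 s)
Δf = 1.206e+05 Hz = 120.647 kHz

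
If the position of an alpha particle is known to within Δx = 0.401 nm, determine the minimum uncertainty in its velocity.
19.789 m/s

Using the Heisenberg uncertainty principle and Δp = mΔv:
ΔxΔp ≥ ℏ/2
Δx(mΔv) ≥ ℏ/2

The minimum uncertainty in velocity is:
Δv_min = ℏ/(2mΔx)
Δv_min = (1.055e-34 J·s) / (2 × 6.645e-27 kg × 4.010e-10 m)
Δv_min = 1.979e+01 m/s = 19.789 m/s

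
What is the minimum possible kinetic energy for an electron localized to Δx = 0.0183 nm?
28.442 eV

Localizing a particle requires giving it sufficient momentum uncertainty:

1. From uncertainty principle: Δp ≥ ℏ/(2Δx)
   Δp_min = (1.055e-34 J·s) / (2 × 1.830e-11 m)
   Δp_min = 2.881e-24 kg·m/s

2. This momentum uncertainty corresponds to kinetic energy:
   KE ≈ (Δp)²/(2m) = (2.881e-24)²/(2 × 9.109e-31 kg)
   KE = 4.557e-18 J = 28.442 eV

Tighter localization requires more energy.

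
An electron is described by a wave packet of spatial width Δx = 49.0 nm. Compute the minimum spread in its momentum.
1.076 × 10^-27 kg·m/s

For a wave packet, the spatial width Δx and momentum spread Δp are related by the uncertainty principle:
ΔxΔp ≥ ℏ/2

The minimum momentum spread is:
Δp_min = ℏ/(2Δx)
Δp_min = (1.055e-34 J·s) / (2 × 4.900e-08 m)
Δp_min = 1.076e-27 kg·m/s

A wave packet cannot have both a well-defined position and well-defined momentum.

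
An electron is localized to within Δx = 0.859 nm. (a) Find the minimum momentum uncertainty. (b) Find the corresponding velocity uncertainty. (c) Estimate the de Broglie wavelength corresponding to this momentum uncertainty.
(a) Δp_min = 6.138 × 10^-26 kg·m/s
(b) Δv_min = 67.385 km/s
(c) λ_dB = 10.795 nm

Step-by-step:

(a) From the uncertainty principle:
Δp_min = ℏ/(2Δx) = (1.055e-34 J·s)/(2 × 8.590e-10 m) = 6.138e-26 kg·m/s

(b) The velocity uncertainty:
Δv = Δp/m = (6.138e-26 kg·m/s)/(9.109e-31 kg) = 6.739e+04 m/s = 67.385 km/s

(c) The de Broglie wavelength for this momentum:
λ = h/p = (6.626e-34 J·s)/(6.138e-26 kg·m/s) = 1.079e-08 m = 10.795 nm

Note: The de Broglie wavelength is comparable to the localization size, as expected from wave-particle duality.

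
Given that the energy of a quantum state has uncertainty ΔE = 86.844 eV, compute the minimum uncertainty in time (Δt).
3.790 as

Using the energy-time uncertainty principle:
ΔEΔt ≥ ℏ/2

The minimum uncertainty in time is:
Δt_min = ℏ/(2ΔE)
Δt_min = (1.055e-34 J·s) / (2 × 1.391e-17 J)
Δt_min = 3.790e-18 s = 3.790 as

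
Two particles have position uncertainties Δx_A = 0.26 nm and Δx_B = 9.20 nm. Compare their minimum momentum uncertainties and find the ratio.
Particle A has the larger minimum momentum uncertainty, by a factor of 35.38.

For each particle, the minimum momentum uncertainty is Δp_min = ℏ/(2Δx):

Particle A: Δp_A = ℏ/(2×2.600e-10 m) = 2.028e-25 kg·m/s
Particle B: Δp_B = ℏ/(2×9.200e-09 m) = 5.731e-27 kg·m/s

Ratio: Δp_A/Δp_B = 35.38

Since Δp_min ∝ 1/Δx, the particle with smaller position uncertainty (A) has larger momentum uncertainty.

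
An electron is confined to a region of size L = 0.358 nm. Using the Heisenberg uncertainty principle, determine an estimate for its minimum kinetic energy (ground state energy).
74.318 meV

Using the uncertainty principle to estimate ground state energy:

1. The position uncertainty is approximately the confinement size:
   Δx ≈ L = 3.580e-10 m

2. From ΔxΔp ≥ ℏ/2, the minimum momentum uncertainty is:
   Δp ≈ ℏ/(2L) = 1.473e-25 kg·m/s

3. The kinetic energy is approximately:
   KE ≈ (Δp)²/(2m) = (1.473e-25)²/(2 × 9.109e-31 kg)
   KE ≈ 1.191e-20 J = 74.318 meV

This is an order-of-magnitude estimate of the ground state energy.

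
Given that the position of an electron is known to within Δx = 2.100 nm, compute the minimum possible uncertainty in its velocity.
27.564 km/s

Using the Heisenberg uncertainty principle and Δp = mΔv:
ΔxΔp ≥ ℏ/2
Δx(mΔv) ≥ ℏ/2

The minimum uncertainty in velocity is:
Δv_min = ℏ/(2mΔx)
Δv_min = (1.055e-34 J·s) / (2 × 9.109e-31 kg × 2.100e-09 m)
Δv_min = 2.756e+04 m/s = 27.564 km/s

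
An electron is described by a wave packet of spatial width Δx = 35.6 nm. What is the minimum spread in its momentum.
1.481 × 10^-27 kg·m/s

For a wave packet, the spatial width Δx and momentum spread Δp are related by the uncertainty principle:
ΔxΔp ≥ ℏ/2

The minimum momentum spread is:
Δp_min = ℏ/(2Δx)
Δp_min = (1.055e-34 J·s) / (2 × 3.560e-08 m)
Δp_min = 1.481e-27 kg·m/s

A wave packet cannot have both a well-defined position and well-defined momentum.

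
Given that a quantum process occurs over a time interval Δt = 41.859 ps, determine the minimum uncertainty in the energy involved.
7.862 μeV

Using the energy-time uncertainty principle:
ΔEΔt ≥ ℏ/2

The minimum uncertainty in energy is:
ΔE_min = ℏ/(2Δt)
ΔE_min = (1.055e-34 J·s) / (2 × 4.186e-11 s)
ΔE_min = 1.260e-24 J = 7.862 μeV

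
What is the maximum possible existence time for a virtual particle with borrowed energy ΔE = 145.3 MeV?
2.265 ys

Using the energy-time uncertainty principle:
ΔEΔt ≥ ℏ/2

For a virtual particle borrowing energy ΔE, the maximum lifetime is:
Δt_max = ℏ/(2ΔE)

Converting energy:
ΔE = 145.3 MeV = 2.328e-11 J

Δt_max = (1.055e-34 J·s) / (2 × 2.328e-11 J)
Δt_max = 2.265e-24 s = 2.265 ys

Virtual particles with higher borrowed energy exist for shorter times.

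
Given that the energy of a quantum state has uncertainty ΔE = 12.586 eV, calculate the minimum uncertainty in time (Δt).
26.149 as

Using the energy-time uncertainty principle:
ΔEΔt ≥ ℏ/2

The minimum uncertainty in time is:
Δt_min = ℏ/(2ΔE)
Δt_min = (1.055e-34 J·s) / (2 × 2.016e-18 J)
Δt_min = 2.615e-17 s = 26.149 as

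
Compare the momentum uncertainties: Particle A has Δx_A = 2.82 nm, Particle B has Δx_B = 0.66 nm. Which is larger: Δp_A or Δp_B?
Particle B has the larger minimum momentum uncertainty, by a factor of 4.27.

For each particle, the minimum momentum uncertainty is Δp_min = ℏ/(2Δx):

Particle A: Δp_A = ℏ/(2×2.820e-09 m) = 1.870e-26 kg·m/s
Particle B: Δp_B = ℏ/(2×6.600e-10 m) = 7.989e-26 kg·m/s

Ratio: Δp_B/Δp_A = 4.27

Since Δp_min ∝ 1/Δx, the particle with smaller position uncertainty (B) has larger momentum uncertainty.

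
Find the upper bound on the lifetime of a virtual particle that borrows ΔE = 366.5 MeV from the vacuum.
8.980 × 10^-25 s

Using the energy-time uncertainty principle:
ΔEΔt ≥ ℏ/2

For a virtual particle borrowing energy ΔE, the maximum lifetime is:
Δt_max = ℏ/(2ΔE)

Converting energy:
ΔE = 366.5 MeV = 5.872e-11 J

Δt_max = (1.055e-34 J·s) / (2 × 5.872e-11 J)
Δt_max = 8.980e-25 s = 8.980 × 10^-25 s

Virtual particles with higher borrowed energy exist for shorter times.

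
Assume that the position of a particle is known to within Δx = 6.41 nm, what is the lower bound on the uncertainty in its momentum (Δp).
8.226 × 10^-27 kg·m/s

Using the Heisenberg uncertainty principle:
ΔxΔp ≥ ℏ/2

The minimum uncertainty in momentum is:
Δp_min = ℏ/(2Δx)
Δp_min = (1.055e-34 J·s) / (2 × 6.410e-09 m)
Δp_min = 8.226e-27 kg·m/s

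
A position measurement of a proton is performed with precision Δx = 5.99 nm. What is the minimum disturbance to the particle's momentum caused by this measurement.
8.803 × 10^-27 kg·m/s

The uncertainty principle implies that measuring position disturbs momentum:
ΔxΔp ≥ ℏ/2

When we measure position with precision Δx, we necessarily introduce a momentum uncertainty:
Δp ≥ ℏ/(2Δx)
Δp_min = (1.055e-34 J·s) / (2 × 5.990e-09 m)
Δp_min = 8.803e-27 kg·m/s

The more precisely we measure position, the greater the momentum disturbance.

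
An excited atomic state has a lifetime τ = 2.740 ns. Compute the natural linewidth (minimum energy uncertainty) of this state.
120.112 neV

Using the energy-time uncertainty principle:
ΔEΔt ≥ ℏ/2

The lifetime τ represents the time uncertainty Δt.
The natural linewidth (minimum energy uncertainty) is:

ΔE = ℏ/(2τ)
ΔE = (1.055e-34 J·s) / (2 × 2.740e-09 s)
ΔE = 1.924e-26 J = 120.112 neV

This natural linewidth limits the precision of spectroscopic measurements.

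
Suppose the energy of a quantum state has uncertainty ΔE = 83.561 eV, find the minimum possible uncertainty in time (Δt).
3.939 as

Using the energy-time uncertainty principle:
ΔEΔt ≥ ℏ/2

The minimum uncertainty in time is:
Δt_min = ℏ/(2ΔE)
Δt_min = (1.055e-34 J·s) / (2 × 1.339e-17 J)
Δt_min = 3.939e-18 s = 3.939 as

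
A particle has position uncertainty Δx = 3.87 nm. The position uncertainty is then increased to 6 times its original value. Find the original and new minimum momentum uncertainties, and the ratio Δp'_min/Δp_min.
Original Δp_min = 1.362 × 10^-26 kg·m/s; new Δp'_min = 2.271 × 10^-27 kg·m/s; ratio Δp'_min/Δp_min = 1/6.

From the uncertainty principle ΔxΔp ≥ ℏ/2, the minimum momentum uncertainty is Δp_min = ℏ/(2Δx).

Original (Δx = 3.87 nm = 3.870e-09 m):
Δp_min = (1.055e-34 J·s)/(2 × 3.870e-09 m) = 1.362e-26 kg·m/s

When Δx → 6Δx:
Δp'_min = ℏ/(2 × 6Δx) = (1/6) × ℏ/(2Δx) = (1/6) × Δp_min
Δp'_min = 1/6 × 1.362e-26 kg·m/s = 2.271e-27 kg·m/s

Since Δp_min ∝ 1/Δx, when Δx is increased to 6 times its original value, Δp_min decreases to 1/6 of its original value.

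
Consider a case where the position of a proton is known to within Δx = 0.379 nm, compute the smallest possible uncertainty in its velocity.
83.178 m/s

Using the Heisenberg uncertainty principle and Δp = mΔv:
ΔxΔp ≥ ℏ/2
Δx(mΔv) ≥ ℏ/2

The minimum uncertainty in velocity is:
Δv_min = ℏ/(2mΔx)
Δv_min = (1.055e-34 J·s) / (2 × 1.673e-27 kg × 3.790e-10 m)
Δv_min = 8.318e+01 m/s = 83.178 m/s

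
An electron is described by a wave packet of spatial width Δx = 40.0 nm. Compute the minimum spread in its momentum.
1.318 × 10^-27 kg·m/s

For a wave packet, the spatial width Δx and momentum spread Δp are related by the uncertainty principle:
ΔxΔp ≥ ℏ/2

The minimum momentum spread is:
Δp_min = ℏ/(2Δx)
Δp_min = (1.055e-34 J·s) / (2 × 4.000e-08 m)
Δp_min = 1.318e-27 kg·m/s

A wave packet cannot have both a well-defined position and well-defined momentum.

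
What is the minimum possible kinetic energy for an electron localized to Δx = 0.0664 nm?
2.160 eV

Localizing a particle requires giving it sufficient momentum uncertainty:

1. From uncertainty principle: Δp ≥ ℏ/(2Δx)
   Δp_min = (1.055e-34 J·s) / (2 × 6.640e-11 m)
   Δp_min = 7.941e-25 kg·m/s

2. This momentum uncertainty corresponds to kinetic energy:
   KE ≈ (Δp)²/(2m) = (7.941e-25)²/(2 × 9.109e-31 kg)
   KE = 3.461e-19 J = 2.160 eV

Tighter localization requires more energy.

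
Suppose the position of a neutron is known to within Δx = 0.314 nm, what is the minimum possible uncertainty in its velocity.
100.258 m/s

Using the Heisenberg uncertainty principle and Δp = mΔv:
ΔxΔp ≥ ℏ/2
Δx(mΔv) ≥ ℏ/2

The minimum uncertainty in velocity is:
Δv_min = ℏ/(2mΔx)
Δv_min = (1.055e-34 J·s) / (2 × 1.675e-27 kg × 3.140e-10 m)
Δv_min = 1.003e+02 m/s = 100.258 m/s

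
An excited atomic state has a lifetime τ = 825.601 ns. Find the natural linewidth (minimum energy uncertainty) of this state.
398.626 peV

Using the energy-time uncertainty principle:
ΔEΔt ≥ ℏ/2

The lifetime τ represents the time uncertainty Δt.
The natural linewidth (minimum energy uncertainty) is:

ΔE = ℏ/(2τ)
ΔE = (1.055e-34 J·s) / (2 × 8.256e-07 s)
ΔE = 6.387e-29 J = 398.626 peV

This natural linewidth limits the precision of spectroscopic measurements.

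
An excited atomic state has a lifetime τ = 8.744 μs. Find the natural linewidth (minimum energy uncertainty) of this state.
37.638 peV

Using the energy-time uncertainty principle:
ΔEΔt ≥ ℏ/2

The lifetime τ represents the time uncertainty Δt.
The natural linewidth (minimum energy uncertainty) is:

ΔE = ℏ/(2τ)
ΔE = (1.055e-34 J·s) / (2 × 8.744e-06 s)
ΔE = 6.030e-30 J = 37.638 peV

This natural linewidth limits the precision of spectroscopic measurements.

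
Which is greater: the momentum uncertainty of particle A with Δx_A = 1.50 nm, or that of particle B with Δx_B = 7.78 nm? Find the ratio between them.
Particle A has the larger minimum momentum uncertainty, by a factor of 5.19.

For each particle, the minimum momentum uncertainty is Δp_min = ℏ/(2Δx):

Particle A: Δp_A = ℏ/(2×1.500e-09 m) = 3.515e-26 kg·m/s
Particle B: Δp_B = ℏ/(2×7.780e-09 m) = 6.777e-27 kg·m/s

Ratio: Δp_A/Δp_B = 5.19

Since Δp_min ∝ 1/Δx, the particle with smaller position uncertainty (A) has larger momentum uncertainty.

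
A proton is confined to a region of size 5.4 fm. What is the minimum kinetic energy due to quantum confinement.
177.896 keV

Using the uncertainty principle:

1. Position uncertainty: Δx ≈ 5.400e-15 m
2. Minimum momentum uncertainty: Δp = ℏ/(2Δx) = 9.765e-21 kg·m/s
3. Minimum kinetic energy:
   KE = (Δp)²/(2m) = (9.765e-21)²/(2 × 1.673e-27 kg)
   KE = 2.850e-14 J = 177.896 keV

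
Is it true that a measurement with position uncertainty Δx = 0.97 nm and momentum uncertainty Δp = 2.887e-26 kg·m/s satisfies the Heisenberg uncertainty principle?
No, it violates the uncertainty principle (impossible measurement).

Calculate the product ΔxΔp:
ΔxΔp = (9.700e-10 m) × (2.887e-26 kg·m/s)
ΔxΔp = 2.800e-35 J·s

Compare to the minimum allowed value ℏ/2:
ℏ/2 = 5.273e-35 J·s

Since ΔxΔp = 2.800e-35 J·s < 5.273e-35 J·s = ℏ/2,
the measurement violates the uncertainty principle.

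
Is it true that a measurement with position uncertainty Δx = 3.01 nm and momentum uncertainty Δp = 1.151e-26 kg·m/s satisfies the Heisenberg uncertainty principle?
No, it violates the uncertainty principle (impossible measurement).

Calculate the product ΔxΔp:
ΔxΔp = (3.010e-09 m) × (1.151e-26 kg·m/s)
ΔxΔp = 3.465e-35 J·s

Compare to the minimum allowed value ℏ/2:
ℏ/2 = 5.273e-35 J·s

Since ΔxΔp = 3.465e-35 J·s < 5.273e-35 J·s = ℏ/2,
the measurement violates the uncertainty principle.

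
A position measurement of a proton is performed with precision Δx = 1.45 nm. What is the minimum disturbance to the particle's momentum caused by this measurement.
3.636 × 10^-26 kg·m/s

The uncertainty principle implies that measuring position disturbs momentum:
ΔxΔp ≥ ℏ/2

When we measure position with precision Δx, we necessarily introduce a momentum uncertainty:
Δp ≥ ℏ/(2Δx)
Δp_min = (1.055e-34 J·s) / (2 × 1.450e-09 m)
Δp_min = 3.636e-26 kg·m/s

The more precisely we measure position, the greater the momentum disturbance.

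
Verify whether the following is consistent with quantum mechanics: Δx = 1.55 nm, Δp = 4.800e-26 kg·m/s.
Yes, it satisfies the uncertainty principle.

Calculate the product ΔxΔp:
ΔxΔp = (1.550e-09 m) × (4.800e-26 kg·m/s)
ΔxΔp = 7.440e-35 J·s

Compare to the minimum allowed value ℏ/2:
ℏ/2 = 5.273e-35 J·s

Since ΔxΔp = 7.440e-35 J·s ≥ 5.273e-35 J·s = ℏ/2,
the measurement satisfies the uncertainty principle.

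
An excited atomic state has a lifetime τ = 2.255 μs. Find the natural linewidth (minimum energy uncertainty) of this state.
145.945 peV

Using the energy-time uncertainty principle:
ΔEΔt ≥ ℏ/2

The lifetime τ represents the time uncertainty Δt.
The natural linewidth (minimum energy uncertainty) is:

ΔE = ℏ/(2τ)
ΔE = (1.055e-34 J·s) / (2 × 2.255e-06 s)
ΔE = 2.338e-29 J = 145.945 peV

This natural linewidth limits the precision of spectroscopic measurements.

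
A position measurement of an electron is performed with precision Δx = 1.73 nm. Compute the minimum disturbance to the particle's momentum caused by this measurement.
3.048 × 10^-26 kg·m/s

The uncertainty principle implies that measuring position disturbs momentum:
ΔxΔp ≥ ℏ/2

When we measure position with precision Δx, we necessarily introduce a momentum uncertainty:
Δp ≥ ℏ/(2Δx)
Δp_min = (1.055e-34 J·s) / (2 × 1.730e-09 m)
Δp_min = 3.048e-26 kg·m/s

The more precisely we measure position, the greater the momentum disturbance.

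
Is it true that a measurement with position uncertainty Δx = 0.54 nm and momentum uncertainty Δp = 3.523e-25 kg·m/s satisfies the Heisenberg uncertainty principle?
Yes, it satisfies the uncertainty principle.

Calculate the product ΔxΔp:
ΔxΔp = (5.400e-10 m) × (3.523e-25 kg·m/s)
ΔxΔp = 1.902e-34 J·s

Compare to the minimum allowed value ℏ/2:
ℏ/2 = 5.273e-35 J·s

Since ΔxΔp = 1.902e-34 J·s ≥ 5.273e-35 J·s = ℏ/2,
the measurement satisfies the uncertainty principle.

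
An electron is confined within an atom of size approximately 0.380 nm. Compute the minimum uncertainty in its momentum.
1.388 × 10^-25 kg·m/s

Using the Heisenberg uncertainty principle:
ΔxΔp ≥ ℏ/2

With Δx ≈ L = 3.800e-10 m (the confinement size):
Δp_min = ℏ/(2Δx)
Δp_min = (1.055e-34 J·s) / (2 × 3.800e-10 m)
Δp_min = 1.388e-25 kg·m/s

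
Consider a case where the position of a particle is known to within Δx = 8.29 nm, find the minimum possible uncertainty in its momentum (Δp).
6.361 × 10^-27 kg·m/s

Using the Heisenberg uncertainty principle:
ΔxΔp ≥ ℏ/2

The minimum uncertainty in momentum is:
Δp_min = ℏ/(2Δx)
Δp_min = (1.055e-34 J·s) / (2 × 8.290e-09 m)
Δp_min = 6.361e-27 kg·m/s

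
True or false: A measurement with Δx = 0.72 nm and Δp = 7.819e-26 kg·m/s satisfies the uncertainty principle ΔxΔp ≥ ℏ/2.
Yes, it satisfies the uncertainty principle.

Calculate the product ΔxΔp:
ΔxΔp = (7.200e-10 m) × (7.819e-26 kg·m/s)
ΔxΔp = 5.630e-35 J·s

Compare to the minimum allowed value ℏ/2:
ℏ/2 = 5.273e-35 J·s

Since ΔxΔp = 5.630e-35 J·s ≥ 5.273e-35 J·s = ℏ/2,
the measurement satisfies the uncertainty principle.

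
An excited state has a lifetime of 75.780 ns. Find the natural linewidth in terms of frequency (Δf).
1.050 MHz

Using the energy-time uncertainty principle and E = hf:
ΔEΔt ≥ ℏ/2
hΔf·Δt ≥ ℏ/2

The minimum frequency uncertainty is:
Δf = ℏ/(2hτ) = 1/(4πτ)
Δf = 1/(4π × 7.578e-08 s)
Δf = 1.050e+06 Hz = 1.050 MHz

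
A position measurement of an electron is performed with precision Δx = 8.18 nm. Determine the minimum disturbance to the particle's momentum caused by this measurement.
6.446 × 10^-27 kg·m/s

The uncertainty principle implies that measuring position disturbs momentum:
ΔxΔp ≥ ℏ/2

When we measure position with precision Δx, we necessarily introduce a momentum uncertainty:
Δp ≥ ℏ/(2Δx)
Δp_min = (1.055e-34 J·s) / (2 × 8.180e-09 m)
Δp_min = 6.446e-27 kg·m/s

The more precisely we measure position, the greater the momentum disturbance.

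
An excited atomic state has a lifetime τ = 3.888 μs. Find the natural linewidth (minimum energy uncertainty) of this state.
84.647 peV

Using the energy-time uncertainty principle:
ΔEΔt ≥ ℏ/2

The lifetime τ represents the time uncertainty Δt.
The natural linewidth (minimum energy uncertainty) is:

ΔE = ℏ/(2τ)
ΔE = (1.055e-34 J·s) / (2 × 3.888e-06 s)
ΔE = 1.356e-29 J = 84.647 peV

This natural linewidth limits the precision of spectroscopic measurements.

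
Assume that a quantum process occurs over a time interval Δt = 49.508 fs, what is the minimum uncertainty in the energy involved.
6.648 meV

Using the energy-time uncertainty principle:
ΔEΔt ≥ ℏ/2

The minimum uncertainty in energy is:
ΔE_min = ℏ/(2Δt)
ΔE_min = (1.055e-34 J·s) / (2 × 4.951e-14 s)
ΔE_min = 1.065e-21 J = 6.648 meV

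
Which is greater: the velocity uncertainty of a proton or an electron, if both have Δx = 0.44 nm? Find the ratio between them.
The electron has the larger minimum velocity uncertainty, by a ratio of 1836.2.

For both particles, Δp_min = ℏ/(2Δx) = 1.198e-25 kg·m/s (same for both).

The velocity uncertainty is Δv = Δp/m:
- proton: Δv = 1.198e-25 / 1.673e-27 = 7.165e+01 m/s = 71.647 m/s
- electron: Δv = 1.198e-25 / 9.109e-31 = 1.316e+05 m/s = 131.554 km/s

Ratio: 1.316e+05 / 7.165e+01 = 1836.2

The lighter particle has larger velocity uncertainty because Δv ∝ 1/m.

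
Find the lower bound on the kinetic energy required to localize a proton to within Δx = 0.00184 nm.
1.532 eV

Localizing a particle requires giving it sufficient momentum uncertainty:

1. From uncertainty principle: Δp ≥ ℏ/(2Δx)
   Δp_min = (1.055e-34 J·s) / (2 × 1.840e-12 m)
   Δp_min = 2.866e-23 kg·m/s

2. This momentum uncertainty corresponds to kinetic energy:
   KE ≈ (Δp)²/(2m) = (2.866e-23)²/(2 × 1.673e-27 kg)
   KE = 2.455e-19 J = 1.532 eV

Tighter localization requires more energy.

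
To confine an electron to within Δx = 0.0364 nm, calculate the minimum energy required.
7.189 eV

Localizing a particle requires giving it sufficient momentum uncertainty:

1. From uncertainty principle: Δp ≥ ℏ/(2Δx)
   Δp_min = (1.055e-34 J·s) / (2 × 3.640e-11 m)
   Δp_min = 1.449e-24 kg·m/s

2. This momentum uncertainty corresponds to kinetic energy:
   KE ≈ (Δp)²/(2m) = (1.449e-24)²/(2 × 9.109e-31 kg)
   KE = 1.152e-18 J = 7.189 eV

Tighter localization requires more energy.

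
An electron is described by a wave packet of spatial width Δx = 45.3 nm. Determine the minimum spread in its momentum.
1.164 × 10^-27 kg·m/s

For a wave packet, the spatial width Δx and momentum spread Δp are related by the uncertainty principle:
ΔxΔp ≥ ℏ/2

The minimum momentum spread is:
Δp_min = ℏ/(2Δx)
Δp_min = (1.055e-34 J·s) / (2 × 4.530e-08 m)
Δp_min = 1.164e-27 kg·m/s

A wave packet cannot have both a well-defined position and well-defined momentum.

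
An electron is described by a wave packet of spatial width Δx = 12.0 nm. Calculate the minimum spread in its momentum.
4.394 × 10^-27 kg·m/s

For a wave packet, the spatial width Δx and momentum spread Δp are related by the uncertainty principle:
ΔxΔp ≥ ℏ/2

The minimum momentum spread is:
Δp_min = ℏ/(2Δx)
Δp_min = (1.055e-34 J·s) / (2 × 1.200e-08 m)
Δp_min = 4.394e-27 kg·m/s

A wave packet cannot have both a well-defined position and well-defined momentum.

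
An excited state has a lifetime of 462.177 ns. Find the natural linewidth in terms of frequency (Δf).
172.180 kHz

Using the energy-time uncertainty principle and E = hf:
ΔEΔt ≥ ℏ/2
hΔf·Δt ≥ ℏ/2

The minimum frequency uncertainty is:
Δf = ℏ/(2hτ) = 1/(4πτ)
Δf = 1/(4π × 4.622e-07 s)
Δf = 1.722e+05 Hz = 172.180 kHz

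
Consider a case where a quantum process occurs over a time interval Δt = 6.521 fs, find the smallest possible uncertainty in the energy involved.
50.469 meV

Using the energy-time uncertainty principle:
ΔEΔt ≥ ℏ/2

The minimum uncertainty in energy is:
ΔE_min = ℏ/(2Δt)
ΔE_min = (1.055e-34 J·s) / (2 × 6.521e-15 s)
ΔE_min = 8.086e-21 J = 50.469 meV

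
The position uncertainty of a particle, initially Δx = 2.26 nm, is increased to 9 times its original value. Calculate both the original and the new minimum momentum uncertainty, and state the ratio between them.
Original Δp_min = 2.333 × 10^-26 kg·m/s; new Δp'_min = 2.592 × 10^-27 kg·m/s; ratio Δp'_min/Δp_min = 1/9.

From the uncertainty principle ΔxΔp ≥ ℏ/2, the minimum momentum uncertainty is Δp_min = ℏ/(2Δx).

Original (Δx = 2.26 nm = 2.260e-09 m):
Δp_min = (1.055e-34 J·s)/(2 × 2.260e-09 m) = 2.333e-26 kg·m/s

When Δx → 9Δx:
Δp'_min = ℏ/(2 × 9Δx) = (1/9) × ℏ/(2Δx) = (1/9) × Δp_min
Δp'_min = 1/9 × 2.333e-26 kg·m/s = 2.592e-27 kg·m/s

Since Δp_min ∝ 1/Δx, when Δx is increased to 9 times its original value, Δp_min decreases to 1/9 of its original value.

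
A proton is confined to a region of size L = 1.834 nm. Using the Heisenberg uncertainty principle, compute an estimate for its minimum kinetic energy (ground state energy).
1.542 μeV

Using the uncertainty principle to estimate ground state energy:

1. The position uncertainty is approximately the confinement size:
   Δx ≈ L = 1.834e-09 m

2. From ΔxΔp ≥ ℏ/2, the minimum momentum uncertainty is:
   Δp ≈ ℏ/(2L) = 2.875e-26 kg·m/s

3. The kinetic energy is approximately:
   KE ≈ (Δp)²/(2m) = (2.875e-26)²/(2 × 1.673e-27 kg)
   KE ≈ 2.471e-25 J = 1.542 μeV

This is an order-of-magnitude estimate of the ground state energy.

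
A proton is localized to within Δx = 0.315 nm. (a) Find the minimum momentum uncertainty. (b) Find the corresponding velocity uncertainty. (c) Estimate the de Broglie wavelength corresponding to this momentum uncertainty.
(a) Δp_min = 1.674 × 10^-25 kg·m/s
(b) Δv_min = 100.078 m/s
(c) λ_dB = 3.958 nm

Step-by-step:

(a) From the uncertainty principle:
Δp_min = ℏ/(2Δx) = (1.055e-34 J·s)/(2 × 3.150e-10 m) = 1.674e-25 kg·m/s

(b) The velocity uncertainty:
Δv = Δp/m = (1.674e-25 kg·m/s)/(1.673e-27 kg) = 1.001e+02 m/s = 100.078 m/s

(c) The de Broglie wavelength for this momentum:
λ = h/p = (6.626e-34 J·s)/(1.674e-25 kg·m/s) = 3.958e-09 m = 3.958 nm

Note: The de Broglie wavelength is comparable to the localization size, as expected from wave-particle duality.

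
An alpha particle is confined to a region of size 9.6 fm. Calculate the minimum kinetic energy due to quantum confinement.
14.169 keV

Using the uncertainty principle:

1. Position uncertainty: Δx ≈ 9.600e-15 m
2. Minimum momentum uncertainty: Δp = ℏ/(2Δx) = 5.493e-21 kg·m/s
3. Minimum kinetic energy:
   KE = (Δp)²/(2m) = (5.493e-21)²/(2 × 6.645e-27 kg)
   KE = 2.270e-15 J = 14.169 keV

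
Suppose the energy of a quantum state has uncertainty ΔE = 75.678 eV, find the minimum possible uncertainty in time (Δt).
4.349 as

Using the energy-time uncertainty principle:
ΔEΔt ≥ ℏ/2

The minimum uncertainty in time is:
Δt_min = ℏ/(2ΔE)
Δt_min = (1.055e-34 J·s) / (2 × 1.212e-17 J)
Δt_min = 4.349e-18 s = 4.349 as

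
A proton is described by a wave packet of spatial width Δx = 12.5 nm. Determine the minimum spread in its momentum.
4.218 × 10^-27 kg·m/s

For a wave packet, the spatial width Δx and momentum spread Δp are related by the uncertainty principle:
ΔxΔp ≥ ℏ/2

The minimum momentum spread is:
Δp_min = ℏ/(2Δx)
Δp_min = (1.055e-34 J·s) / (2 × 1.250e-08 m)
Δp_min = 4.218e-27 kg·m/s

A wave packet cannot have both a well-defined position and well-defined momentum.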